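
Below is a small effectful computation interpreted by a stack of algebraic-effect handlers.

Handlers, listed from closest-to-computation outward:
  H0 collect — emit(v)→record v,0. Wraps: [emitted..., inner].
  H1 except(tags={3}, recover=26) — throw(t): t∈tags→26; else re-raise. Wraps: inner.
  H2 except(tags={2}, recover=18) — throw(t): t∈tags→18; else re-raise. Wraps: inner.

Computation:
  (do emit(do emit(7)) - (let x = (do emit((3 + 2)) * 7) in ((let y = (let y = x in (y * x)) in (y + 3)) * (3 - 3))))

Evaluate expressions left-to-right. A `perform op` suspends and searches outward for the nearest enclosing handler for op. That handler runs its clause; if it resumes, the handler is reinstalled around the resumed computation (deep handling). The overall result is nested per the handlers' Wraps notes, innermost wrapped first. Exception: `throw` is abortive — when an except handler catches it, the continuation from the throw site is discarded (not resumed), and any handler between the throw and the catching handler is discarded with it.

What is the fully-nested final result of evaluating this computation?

Answer: [7, 0, 5, 0]

Evaluation trace:
emit(7) @ H0 ⇒ out+=7
emit(0) @ H0 ⇒ out+=0
emit(5) @ H0 ⇒ out+=5
H0 returns [7, 0, 5, 0]
H1 returns [7, 0, 5, 0]
H2 returns [7, 0, 5, 0]
= [7, 0, 5, 0]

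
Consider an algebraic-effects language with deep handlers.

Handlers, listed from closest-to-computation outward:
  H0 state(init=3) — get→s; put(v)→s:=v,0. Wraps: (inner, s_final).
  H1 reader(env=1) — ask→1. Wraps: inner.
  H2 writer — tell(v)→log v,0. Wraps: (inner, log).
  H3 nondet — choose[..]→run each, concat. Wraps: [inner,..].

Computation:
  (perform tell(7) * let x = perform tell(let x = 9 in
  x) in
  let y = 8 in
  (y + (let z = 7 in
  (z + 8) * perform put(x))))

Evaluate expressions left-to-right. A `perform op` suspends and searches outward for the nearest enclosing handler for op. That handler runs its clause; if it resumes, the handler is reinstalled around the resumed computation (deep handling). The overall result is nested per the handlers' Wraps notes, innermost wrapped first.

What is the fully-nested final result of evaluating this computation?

Working:
tell(7) @ H2 ⇒ log+=7
tell(9) @ H2 ⇒ log+=9
put(0) @ H0 ⇒ s:=0
H0 returns (0, 0)
H1 returns (0, 0)
H2 returns ((0, 0), (7, 9))
H3 returns [((0, 0), (7, 9))]
= [((0, 0), (7, 9))]

Answer: [((0, 0), (7, 9))]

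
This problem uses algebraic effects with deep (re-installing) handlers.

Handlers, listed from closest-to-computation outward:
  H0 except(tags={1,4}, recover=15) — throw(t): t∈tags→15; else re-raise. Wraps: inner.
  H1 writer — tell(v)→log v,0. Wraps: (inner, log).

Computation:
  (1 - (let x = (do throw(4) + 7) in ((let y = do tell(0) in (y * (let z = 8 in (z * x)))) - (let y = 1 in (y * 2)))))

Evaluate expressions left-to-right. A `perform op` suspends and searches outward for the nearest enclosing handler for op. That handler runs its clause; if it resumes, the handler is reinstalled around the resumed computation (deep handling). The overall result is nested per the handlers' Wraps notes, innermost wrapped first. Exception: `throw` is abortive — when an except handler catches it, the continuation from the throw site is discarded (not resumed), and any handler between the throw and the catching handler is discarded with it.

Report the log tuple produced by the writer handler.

Answer: ()

Step-by-step:
throw(4) @ H0 caught ⇒ 15
H1 returns (15, ())
= (15, ())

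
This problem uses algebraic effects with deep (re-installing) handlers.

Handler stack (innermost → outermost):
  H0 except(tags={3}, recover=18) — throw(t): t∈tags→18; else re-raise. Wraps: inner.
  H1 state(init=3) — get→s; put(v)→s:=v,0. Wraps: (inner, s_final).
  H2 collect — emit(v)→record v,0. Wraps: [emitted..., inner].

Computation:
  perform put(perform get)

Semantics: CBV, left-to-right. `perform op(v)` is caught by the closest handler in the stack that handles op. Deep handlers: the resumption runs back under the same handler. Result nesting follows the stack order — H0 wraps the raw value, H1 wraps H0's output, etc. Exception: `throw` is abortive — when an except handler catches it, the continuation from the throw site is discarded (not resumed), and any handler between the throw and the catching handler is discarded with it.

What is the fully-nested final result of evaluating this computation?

Answer: [(0, 3)]

Step-by-step:
get @ H1 ⇒ 3
put(3) @ H1 ⇒ s:=3
H0 returns 0
H1 returns (0, 3)
H2 returns [(0, 3)]
= [(0, 3)]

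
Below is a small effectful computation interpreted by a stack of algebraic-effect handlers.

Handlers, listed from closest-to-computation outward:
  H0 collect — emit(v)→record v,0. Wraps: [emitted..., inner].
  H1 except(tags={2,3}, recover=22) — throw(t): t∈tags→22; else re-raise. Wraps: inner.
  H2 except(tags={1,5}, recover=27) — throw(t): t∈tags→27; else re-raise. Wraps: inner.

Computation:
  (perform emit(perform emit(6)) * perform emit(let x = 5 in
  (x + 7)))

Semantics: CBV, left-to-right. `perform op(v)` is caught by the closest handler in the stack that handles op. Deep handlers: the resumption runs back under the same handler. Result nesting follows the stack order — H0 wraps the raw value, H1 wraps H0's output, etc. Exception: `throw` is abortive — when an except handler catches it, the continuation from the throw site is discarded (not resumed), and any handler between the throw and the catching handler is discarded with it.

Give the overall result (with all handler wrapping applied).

Evaluation trace:
emit(6) @ H0 ⇒ out+=6
emit(0) @ H0 ⇒ out+=0
emit(12) @ H0 ⇒ out+=12
H0 returns [6, 0, 12, 0]
H1 returns [6, 0, 12, 0]
H2 returns [6, 0, 12, 0]
= [6, 0, 12, 0]

Answer: [6, 0, 12, 0]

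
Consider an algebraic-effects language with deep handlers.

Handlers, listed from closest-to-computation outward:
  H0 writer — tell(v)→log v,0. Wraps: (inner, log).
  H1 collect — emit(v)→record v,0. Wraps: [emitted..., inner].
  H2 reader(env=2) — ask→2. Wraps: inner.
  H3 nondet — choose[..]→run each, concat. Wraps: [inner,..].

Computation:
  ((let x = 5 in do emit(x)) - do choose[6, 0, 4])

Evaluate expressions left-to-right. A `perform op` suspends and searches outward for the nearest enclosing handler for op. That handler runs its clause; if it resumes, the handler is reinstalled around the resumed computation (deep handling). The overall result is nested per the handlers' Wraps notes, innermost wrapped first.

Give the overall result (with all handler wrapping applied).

Evaluation trace:
emit(5) @ H1 ⇒ out+=5
choose[6, 0, 4] @ H3
  branch[0] choose=6:
    H0 returns (-6, ())
    H1 returns [5, (-6, ())]
    H2 returns [5, (-6, ())]
    H3 returns [[5, (-6, ())]]
  branch[1] choose=0:
    H0 returns (0, ())
    H1 returns [5, (0, ())]
    H2 returns [5, (0, ())]
    H3 returns [[5, (0, ())]]
  branch[2] choose=4:
    H0 returns (-4, ())
    H1 returns [5, (-4, ())]
    H2 returns [5, (-4, ())]
    H3 returns [[5, (-4, ())]]
= [[5, (-6, ())], [5, (0, ())], [5, (-4, ())]]

Answer: [[5, (-6, ())], [5, (0, ())], [5, (-4, ())]]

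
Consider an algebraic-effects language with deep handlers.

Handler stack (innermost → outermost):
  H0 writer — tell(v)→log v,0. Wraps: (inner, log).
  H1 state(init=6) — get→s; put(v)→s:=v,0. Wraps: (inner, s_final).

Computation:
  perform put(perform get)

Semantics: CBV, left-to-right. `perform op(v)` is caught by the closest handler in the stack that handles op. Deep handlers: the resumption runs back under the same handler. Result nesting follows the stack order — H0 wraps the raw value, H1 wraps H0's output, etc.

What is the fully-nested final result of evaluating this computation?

Step-by-step:
get @ H1 ⇒ 6
put(6) @ H1 ⇒ s:=6
H0 returns (0, ())
H1 returns ((0, ()), 6)
= ((0, ()), 6)

Answer: ((0, ()), 6)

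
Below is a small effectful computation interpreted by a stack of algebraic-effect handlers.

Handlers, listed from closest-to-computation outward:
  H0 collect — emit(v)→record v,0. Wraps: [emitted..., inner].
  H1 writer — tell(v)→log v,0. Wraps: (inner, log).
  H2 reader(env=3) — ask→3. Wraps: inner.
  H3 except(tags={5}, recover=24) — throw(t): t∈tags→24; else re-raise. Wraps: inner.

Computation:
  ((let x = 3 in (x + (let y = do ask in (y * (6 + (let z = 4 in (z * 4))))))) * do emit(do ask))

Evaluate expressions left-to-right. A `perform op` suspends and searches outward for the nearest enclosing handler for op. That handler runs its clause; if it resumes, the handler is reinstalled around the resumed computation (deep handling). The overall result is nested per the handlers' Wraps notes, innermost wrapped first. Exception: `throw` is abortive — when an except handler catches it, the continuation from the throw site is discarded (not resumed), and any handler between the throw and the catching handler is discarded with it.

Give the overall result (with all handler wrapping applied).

Answer: ([3, 0], ())

Working:
ask @ H2 ⇒ 3
ask @ H2 ⇒ 3
emit(3) @ H0 ⇒ out+=3
H0 returns [3, 0]
H1 returns ([3, 0], ())
H2 returns ([3, 0], ())
H3 returns ([3, 0], ())
= ([3, 0], ())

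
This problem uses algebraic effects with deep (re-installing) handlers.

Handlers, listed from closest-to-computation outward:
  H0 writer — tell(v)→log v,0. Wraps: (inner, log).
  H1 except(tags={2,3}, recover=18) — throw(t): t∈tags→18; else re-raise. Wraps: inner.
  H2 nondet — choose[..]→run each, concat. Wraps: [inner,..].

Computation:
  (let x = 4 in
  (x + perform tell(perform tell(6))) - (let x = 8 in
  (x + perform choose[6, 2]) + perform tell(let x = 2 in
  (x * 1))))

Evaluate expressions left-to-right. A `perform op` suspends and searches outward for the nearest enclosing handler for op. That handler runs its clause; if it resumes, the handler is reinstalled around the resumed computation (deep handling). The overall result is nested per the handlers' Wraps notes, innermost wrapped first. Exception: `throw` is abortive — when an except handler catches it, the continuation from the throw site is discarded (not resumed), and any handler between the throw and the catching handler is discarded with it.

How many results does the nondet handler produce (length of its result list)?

Evaluation trace:
tell(6) @ H0 ⇒ log+=6
tell(0) @ H0 ⇒ log+=0
choose[6, 2] @ H2
  branch[0] choose=6:
    tell(2) @ H0 ⇒ log+=2
    H0 returns (-10, (6, 0, 2))
    H1 returns (-10, (6, 0, 2))
    H2 returns [(-10, (6, 0, 2))]
  branch[1] choose=2:
    tell(2) @ H0 ⇒ log+=2
    H0 returns (-6, (6, 0, 2))
    H1 returns (-6, (6, 0, 2))
    H2 returns [(-6, (6, 0, 2))]
= [(-10, (6, 0, 2)), (-6, (6, 0, 2))]

Answer: 2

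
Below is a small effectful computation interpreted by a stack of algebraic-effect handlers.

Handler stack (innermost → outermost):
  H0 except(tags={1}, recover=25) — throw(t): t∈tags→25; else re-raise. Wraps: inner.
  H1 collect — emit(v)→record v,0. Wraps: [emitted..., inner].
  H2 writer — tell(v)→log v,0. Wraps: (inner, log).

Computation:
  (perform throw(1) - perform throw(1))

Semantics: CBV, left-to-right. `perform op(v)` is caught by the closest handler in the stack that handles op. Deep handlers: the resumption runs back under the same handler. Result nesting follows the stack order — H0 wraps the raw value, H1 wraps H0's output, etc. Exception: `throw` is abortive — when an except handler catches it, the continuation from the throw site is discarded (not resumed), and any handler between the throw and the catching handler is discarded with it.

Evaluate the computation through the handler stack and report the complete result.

Answer: ([25], ())

Evaluation trace:
throw(1) @ H0 caught ⇒ 25
H1 returns [25]
H2 returns ([25], ())
= ([25], ())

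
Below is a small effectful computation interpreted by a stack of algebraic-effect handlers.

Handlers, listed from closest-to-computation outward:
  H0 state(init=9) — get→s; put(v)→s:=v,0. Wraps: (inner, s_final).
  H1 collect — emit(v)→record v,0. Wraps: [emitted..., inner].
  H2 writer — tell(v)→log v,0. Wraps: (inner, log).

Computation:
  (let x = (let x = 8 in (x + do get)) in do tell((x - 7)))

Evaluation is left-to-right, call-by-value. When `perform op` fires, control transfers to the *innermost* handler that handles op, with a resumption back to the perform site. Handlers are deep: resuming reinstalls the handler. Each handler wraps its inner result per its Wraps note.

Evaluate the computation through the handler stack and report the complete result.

Evaluation trace:
get @ H0 ⇒ 9
tell(10) @ H2 ⇒ log+=10
H0 returns (0, 9)
H1 returns [(0, 9)]
H2 returns ([(0, 9)], (10))
= ([(0, 9)], (10))

Answer: ([(0, 9)], (10))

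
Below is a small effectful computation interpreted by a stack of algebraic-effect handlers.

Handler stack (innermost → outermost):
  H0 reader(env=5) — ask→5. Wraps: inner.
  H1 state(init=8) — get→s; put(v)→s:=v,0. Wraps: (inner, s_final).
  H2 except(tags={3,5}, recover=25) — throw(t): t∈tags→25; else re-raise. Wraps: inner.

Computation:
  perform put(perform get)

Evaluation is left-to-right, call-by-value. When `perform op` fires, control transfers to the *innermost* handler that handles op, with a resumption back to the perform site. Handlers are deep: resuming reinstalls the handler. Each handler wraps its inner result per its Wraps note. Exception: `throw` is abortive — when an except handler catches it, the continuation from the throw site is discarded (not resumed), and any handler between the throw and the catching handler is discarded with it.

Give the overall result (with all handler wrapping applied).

Answer: (0, 8)

Evaluation trace:
get @ H1 ⇒ 8
put(8) @ H1 ⇒ s:=8
H0 returns 0
H1 returns (0, 8)
H2 returns (0, 8)
= (0, 8)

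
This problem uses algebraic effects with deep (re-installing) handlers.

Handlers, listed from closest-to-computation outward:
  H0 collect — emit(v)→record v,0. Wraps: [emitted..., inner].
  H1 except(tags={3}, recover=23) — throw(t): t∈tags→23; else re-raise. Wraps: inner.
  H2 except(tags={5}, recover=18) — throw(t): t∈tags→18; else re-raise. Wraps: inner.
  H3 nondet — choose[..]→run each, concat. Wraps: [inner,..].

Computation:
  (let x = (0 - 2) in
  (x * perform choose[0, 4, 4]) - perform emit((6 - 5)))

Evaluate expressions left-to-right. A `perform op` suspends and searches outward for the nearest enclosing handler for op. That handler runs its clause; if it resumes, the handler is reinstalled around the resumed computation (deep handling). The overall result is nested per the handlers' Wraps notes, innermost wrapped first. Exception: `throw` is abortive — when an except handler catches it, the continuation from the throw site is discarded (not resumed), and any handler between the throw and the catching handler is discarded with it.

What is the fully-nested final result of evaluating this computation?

Working:
choose[0, 4, 4] @ H3
  branch[0] choose=0:
    emit(1) @ H0 ⇒ out+=1
    H0 returns [1, 0]
    H1 returns [1, 0]
    H2 returns [1, 0]
    H3 returns [[1, 0]]
  branch[1] choose=4:
    emit(1) @ H0 ⇒ out+=1
    H0 returns [1, -8]
    H1 returns [1, -8]
    H2 returns [1, -8]
    H3 returns [[1, -8]]
  branch[2] choose=4:
    emit(1) @ H0 ⇒ out+=1
    H0 returns [1, -8]
    H1 returns [1, -8]
    H2 returns [1, -8]
    H3 returns [[1, -8]]
= [[1, 0], [1, -8], [1, -8]]

Answer: [[1, 0], [1, -8], [1, -8]]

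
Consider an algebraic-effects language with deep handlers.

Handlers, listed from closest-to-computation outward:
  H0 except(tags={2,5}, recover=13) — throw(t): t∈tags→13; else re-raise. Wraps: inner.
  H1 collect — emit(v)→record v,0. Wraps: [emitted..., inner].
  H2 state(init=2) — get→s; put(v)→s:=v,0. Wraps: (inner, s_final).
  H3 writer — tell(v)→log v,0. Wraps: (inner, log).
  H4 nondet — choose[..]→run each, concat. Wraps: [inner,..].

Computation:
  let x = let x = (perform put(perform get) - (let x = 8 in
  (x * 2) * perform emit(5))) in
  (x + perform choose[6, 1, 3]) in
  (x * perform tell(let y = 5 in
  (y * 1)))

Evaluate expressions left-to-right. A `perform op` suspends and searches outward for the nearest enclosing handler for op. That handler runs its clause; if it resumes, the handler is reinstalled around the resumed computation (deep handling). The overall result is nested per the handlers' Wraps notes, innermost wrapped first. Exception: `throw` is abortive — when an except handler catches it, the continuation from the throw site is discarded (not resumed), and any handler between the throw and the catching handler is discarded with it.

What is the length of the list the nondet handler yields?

Answer: 3

Evaluation trace:
get @ H2 ⇒ 2
put(2) @ H2 ⇒ s:=2
emit(5) @ H1 ⇒ out+=5
choose[6, 1, 3] @ H4
  branch[0] choose=6:
    tell(5) @ H3 ⇒ log+=5
    H0 returns 0
    H1 returns [5, 0]
    H2 returns ([5, 0], 2)
    H3 returns (([5, 0], 2), (5))
    H4 returns [(([5, 0], 2), (5))]
  branch[1] choose=1:
    tell(5) @ H3 ⇒ log+=5
    H0 returns 0
    H1 returns [5, 0]
    H2 returns ([5, 0], 2)
    H3 returns (([5, 0], 2), (5))
    H4 returns [(([5, 0], 2), (5))]
  branch[2] choose=3:
    tell(5) @ H3 ⇒ log+=5
    H0 returns 0
    H1 returns [5, 0]
    H2 returns ([5, 0], 2)
    H3 returns (([5, 0], 2), (5))
    H4 returns [(([5, 0], 2), (5))]
= [(([5, 0], 2), (5)), (([5, 0], 2), (5)), (([5, 0], 2), (5))]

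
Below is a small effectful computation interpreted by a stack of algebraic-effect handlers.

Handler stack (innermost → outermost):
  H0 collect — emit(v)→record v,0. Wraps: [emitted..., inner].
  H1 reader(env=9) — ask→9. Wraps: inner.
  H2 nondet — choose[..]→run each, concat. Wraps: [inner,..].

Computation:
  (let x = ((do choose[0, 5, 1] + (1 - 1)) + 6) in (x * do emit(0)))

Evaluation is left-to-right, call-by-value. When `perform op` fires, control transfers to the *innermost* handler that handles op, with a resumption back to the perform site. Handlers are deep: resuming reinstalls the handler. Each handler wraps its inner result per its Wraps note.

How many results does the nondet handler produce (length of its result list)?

Answer: 3

Evaluation trace:
choose[0, 5, 1] @ H2
  branch[0] choose=0:
    emit(0) @ H0 ⇒ out+=0
    H0 returns [0, 0]
    H1 returns [0, 0]
    H2 returns [[0, 0]]
  branch[1] choose=5:
    emit(0) @ H0 ⇒ out+=0
    H0 returns [0, 0]
    H1 returns [0, 0]
    H2 returns [[0, 0]]
  branch[2] choose=1:
    emit(0) @ H0 ⇒ out+=0
    H0 returns [0, 0]
    H1 returns [0, 0]
    H2 returns [[0, 0]]
= [[0, 0], [0, 0], [0, 0]]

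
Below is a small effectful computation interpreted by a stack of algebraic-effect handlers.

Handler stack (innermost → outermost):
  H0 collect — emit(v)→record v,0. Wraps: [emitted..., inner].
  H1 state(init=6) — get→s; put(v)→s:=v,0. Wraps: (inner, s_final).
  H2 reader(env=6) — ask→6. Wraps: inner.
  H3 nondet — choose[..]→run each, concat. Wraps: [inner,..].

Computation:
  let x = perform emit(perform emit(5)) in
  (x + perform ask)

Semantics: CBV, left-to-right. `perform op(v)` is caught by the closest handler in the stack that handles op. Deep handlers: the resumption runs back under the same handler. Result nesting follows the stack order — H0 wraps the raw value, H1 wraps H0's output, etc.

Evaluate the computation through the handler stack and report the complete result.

Step-by-step:
emit(5) @ H0 ⇒ out+=5
emit(0) @ H0 ⇒ out+=0
ask @ H2 ⇒ 6
H0 returns [5, 0, 6]
H1 returns ([5, 0, 6], 6)
H2 returns ([5, 0, 6], 6)
H3 returns [([5, 0, 6], 6)]
= [([5, 0, 6], 6)]

Answer: [([5, 0, 6], 6)]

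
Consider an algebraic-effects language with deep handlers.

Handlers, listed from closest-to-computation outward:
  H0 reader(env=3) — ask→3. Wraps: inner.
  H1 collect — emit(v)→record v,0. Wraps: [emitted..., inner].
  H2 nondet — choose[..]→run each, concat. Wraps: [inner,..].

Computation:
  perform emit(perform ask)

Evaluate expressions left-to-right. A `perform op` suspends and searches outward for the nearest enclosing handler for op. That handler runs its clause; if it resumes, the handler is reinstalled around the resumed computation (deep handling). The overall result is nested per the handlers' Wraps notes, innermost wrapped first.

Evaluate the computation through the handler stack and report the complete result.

Answer: [[3, 0]]

Evaluation trace:
ask @ H0 ⇒ 3
emit(3) @ H1 ⇒ out+=3
H0 returns 0
H1 returns [3, 0]
H2 returns [[3, 0]]
= [[3, 0]]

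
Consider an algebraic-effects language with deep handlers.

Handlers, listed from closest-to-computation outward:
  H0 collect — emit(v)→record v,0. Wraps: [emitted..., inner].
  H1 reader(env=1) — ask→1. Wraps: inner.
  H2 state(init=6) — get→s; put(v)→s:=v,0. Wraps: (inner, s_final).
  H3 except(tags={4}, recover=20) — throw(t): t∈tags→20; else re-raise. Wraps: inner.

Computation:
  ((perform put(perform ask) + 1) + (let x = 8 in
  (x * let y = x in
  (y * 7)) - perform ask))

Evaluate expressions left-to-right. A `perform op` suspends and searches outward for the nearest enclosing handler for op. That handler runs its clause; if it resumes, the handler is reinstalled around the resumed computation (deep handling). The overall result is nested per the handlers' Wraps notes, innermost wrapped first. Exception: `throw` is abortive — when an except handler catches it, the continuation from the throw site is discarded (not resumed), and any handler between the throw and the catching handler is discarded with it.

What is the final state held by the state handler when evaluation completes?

Step-by-step:
ask @ H1 ⇒ 1
put(1) @ H2 ⇒ s:=1
ask @ H1 ⇒ 1
H0 returns [448]
H1 returns [448]
H2 returns ([448], 1)
H3 returns ([448], 1)
= ([448], 1)

Answer: 1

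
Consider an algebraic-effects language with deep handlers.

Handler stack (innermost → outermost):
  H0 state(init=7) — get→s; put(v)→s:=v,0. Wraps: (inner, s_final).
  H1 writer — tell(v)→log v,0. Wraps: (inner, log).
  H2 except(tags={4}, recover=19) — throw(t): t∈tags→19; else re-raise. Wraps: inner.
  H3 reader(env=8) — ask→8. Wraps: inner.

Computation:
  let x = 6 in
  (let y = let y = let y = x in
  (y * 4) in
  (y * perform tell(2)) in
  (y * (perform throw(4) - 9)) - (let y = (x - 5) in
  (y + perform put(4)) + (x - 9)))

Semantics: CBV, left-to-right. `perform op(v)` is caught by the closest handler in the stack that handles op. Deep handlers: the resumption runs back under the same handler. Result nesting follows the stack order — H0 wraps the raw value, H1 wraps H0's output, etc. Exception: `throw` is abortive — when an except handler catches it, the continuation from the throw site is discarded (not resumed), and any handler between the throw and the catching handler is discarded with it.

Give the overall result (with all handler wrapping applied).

Step-by-step:
tell(2) @ H1 ⇒ log+=2
throw(4) @ H2 caught ⇒ 19
H3 returns 19
= 19

Answer: 19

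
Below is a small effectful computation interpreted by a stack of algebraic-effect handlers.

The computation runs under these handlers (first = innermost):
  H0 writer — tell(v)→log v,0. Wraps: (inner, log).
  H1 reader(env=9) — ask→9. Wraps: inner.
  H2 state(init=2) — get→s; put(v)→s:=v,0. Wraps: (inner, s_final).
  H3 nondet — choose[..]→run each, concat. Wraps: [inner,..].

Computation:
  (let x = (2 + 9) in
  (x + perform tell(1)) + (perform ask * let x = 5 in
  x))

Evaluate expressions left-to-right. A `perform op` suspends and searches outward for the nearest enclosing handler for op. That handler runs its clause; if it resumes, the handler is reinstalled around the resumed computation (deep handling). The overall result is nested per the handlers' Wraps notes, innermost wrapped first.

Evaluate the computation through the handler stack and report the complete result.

Working:
tell(1) @ H0 ⇒ log+=1
ask @ H1 ⇒ 9
H0 returns (56, (1))
H1 returns (56, (1))
H2 returns ((56, (1)), 2)
H3 returns [((56, (1)), 2)]
= [((56, (1)), 2)]

Answer: [((56, (1)), 2)]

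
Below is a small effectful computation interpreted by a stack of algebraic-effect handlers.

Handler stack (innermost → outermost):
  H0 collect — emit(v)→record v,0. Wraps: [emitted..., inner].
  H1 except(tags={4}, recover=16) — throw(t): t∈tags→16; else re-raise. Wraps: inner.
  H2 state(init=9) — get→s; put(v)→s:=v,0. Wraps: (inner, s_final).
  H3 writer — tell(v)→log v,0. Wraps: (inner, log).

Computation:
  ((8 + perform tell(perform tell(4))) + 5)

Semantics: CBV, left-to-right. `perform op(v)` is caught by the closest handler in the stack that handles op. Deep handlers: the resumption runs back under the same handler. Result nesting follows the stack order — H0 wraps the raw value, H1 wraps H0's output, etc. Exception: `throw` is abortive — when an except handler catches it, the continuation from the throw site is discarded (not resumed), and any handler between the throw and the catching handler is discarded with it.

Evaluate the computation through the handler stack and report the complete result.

Answer: (([13], 9), (4, 0))

Working:
tell(4) @ H3 ⇒ log+=4
tell(0) @ H3 ⇒ log+=0
H0 returns [13]
H1 returns [13]
H2 returns ([13], 9)
H3 returns (([13], 9), (4, 0))
= (([13], 9), (4, 0))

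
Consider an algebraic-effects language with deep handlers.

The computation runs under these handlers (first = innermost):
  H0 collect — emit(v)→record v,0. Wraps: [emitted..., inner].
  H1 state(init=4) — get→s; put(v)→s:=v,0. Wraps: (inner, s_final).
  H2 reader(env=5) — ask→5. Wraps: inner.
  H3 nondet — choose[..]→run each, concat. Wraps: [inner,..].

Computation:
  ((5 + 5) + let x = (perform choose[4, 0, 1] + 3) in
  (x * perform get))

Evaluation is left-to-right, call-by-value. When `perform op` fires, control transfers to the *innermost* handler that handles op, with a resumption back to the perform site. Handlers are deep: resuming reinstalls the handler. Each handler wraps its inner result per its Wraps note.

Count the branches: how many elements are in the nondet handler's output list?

Working:
choose[4, 0, 1] @ H3
  branch[0] choose=4:
    get @ H1 ⇒ 4
    H0 returns [38]
    H1 returns ([38], 4)
    H2 returns ([38], 4)
    H3 returns [([38], 4)]
  branch[1] choose=0:
    get @ H1 ⇒ 4
    H0 returns [22]
    H1 returns ([22], 4)
    H2 returns ([22], 4)
    H3 returns [([22], 4)]
  branch[2] choose=1:
    get @ H1 ⇒ 4
    H0 returns [26]
    H1 returns ([26], 4)
    H2 returns ([26], 4)
    H3 returns [([26], 4)]
= [([38], 4), ([22], 4), ([26], 4)]

Answer: 3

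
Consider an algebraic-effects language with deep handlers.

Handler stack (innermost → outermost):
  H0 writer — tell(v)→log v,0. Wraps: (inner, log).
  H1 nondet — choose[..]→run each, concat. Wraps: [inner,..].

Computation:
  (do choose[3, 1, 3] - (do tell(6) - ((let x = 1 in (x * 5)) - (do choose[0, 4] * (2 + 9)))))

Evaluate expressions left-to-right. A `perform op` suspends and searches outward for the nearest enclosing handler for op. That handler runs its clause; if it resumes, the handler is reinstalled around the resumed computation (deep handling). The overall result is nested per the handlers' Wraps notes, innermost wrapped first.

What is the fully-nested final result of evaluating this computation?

Evaluation trace:
choose[3, 1, 3] @ H1
  branch[0] choose=3:
    tell(6) @ H0 ⇒ log+=6
    choose[0, 4] @ H1
      branch[0] choose=0:
        H0 returns (8, (6))
        H1 returns [(8, (6))]
      branch[1] choose=4:
        H0 returns (-36, (6))
        H1 returns [(-36, (6))]
  branch[1] choose=1:
    tell(6) @ H0 ⇒ log+=6
    choose[0, 4] @ H1
      branch[0] choose=0:
        H0 returns (6, (6))
        H1 returns [(6, (6))]
      branch[1] choose=4:
        H0 returns (-38, (6))
        H1 returns [(-38, (6))]
  branch[2] choose=3:
    tell(6) @ H0 ⇒ log+=6
    choose[0, 4] @ H1
      branch[0] choose=0:
        H0 returns (8, (6))
        H1 returns [(8, (6))]
      branch[1] choose=4:
        H0 returns (-36, (6))
        H1 returns [(-36, (6))]
= [(8, (6)), (-36, (6)), (6, (6)), (-38, (6)), (8, (6)), (-36, (6))]

Answer: [(8, (6)), (-36, (6)), (6, (6)), (-38, (6)), (8, (6)), (-36, (6))]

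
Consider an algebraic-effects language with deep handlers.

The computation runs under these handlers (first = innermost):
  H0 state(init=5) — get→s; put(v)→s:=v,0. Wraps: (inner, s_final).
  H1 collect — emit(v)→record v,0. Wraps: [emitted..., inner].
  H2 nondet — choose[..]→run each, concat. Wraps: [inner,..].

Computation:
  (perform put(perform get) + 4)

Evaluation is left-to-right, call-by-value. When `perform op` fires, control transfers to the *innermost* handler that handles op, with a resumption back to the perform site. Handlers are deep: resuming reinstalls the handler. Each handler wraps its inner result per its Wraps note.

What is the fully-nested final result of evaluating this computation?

Working:
get @ H0 ⇒ 5
put(5) @ H0 ⇒ s:=5
H0 returns (4, 5)
H1 returns [(4, 5)]
H2 returns [[(4, 5)]]
= [[(4, 5)]]

Answer: [[(4, 5)]]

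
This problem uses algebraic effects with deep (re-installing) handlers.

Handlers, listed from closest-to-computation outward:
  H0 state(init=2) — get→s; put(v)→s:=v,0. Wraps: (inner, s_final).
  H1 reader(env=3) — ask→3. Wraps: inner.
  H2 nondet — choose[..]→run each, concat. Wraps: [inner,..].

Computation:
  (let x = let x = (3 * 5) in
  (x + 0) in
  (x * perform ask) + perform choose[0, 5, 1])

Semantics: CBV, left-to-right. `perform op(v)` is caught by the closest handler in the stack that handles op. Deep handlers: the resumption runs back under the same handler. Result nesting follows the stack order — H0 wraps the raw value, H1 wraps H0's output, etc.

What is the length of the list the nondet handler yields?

Answer: 3

Working:
ask @ H1 ⇒ 3
choose[0, 5, 1] @ H2
  branch[0] choose=0:
    H0 returns (45, 2)
    H1 returns (45, 2)
    H2 returns [(45, 2)]
  branch[1] choose=5:
    H0 returns (50, 2)
    H1 returns (50, 2)
    H2 returns [(50, 2)]
  branch[2] choose=1:
    H0 returns (46, 2)
    H1 returns (46, 2)
    H2 returns [(46, 2)]
= [(45, 2), (50, 2), (46, 2)]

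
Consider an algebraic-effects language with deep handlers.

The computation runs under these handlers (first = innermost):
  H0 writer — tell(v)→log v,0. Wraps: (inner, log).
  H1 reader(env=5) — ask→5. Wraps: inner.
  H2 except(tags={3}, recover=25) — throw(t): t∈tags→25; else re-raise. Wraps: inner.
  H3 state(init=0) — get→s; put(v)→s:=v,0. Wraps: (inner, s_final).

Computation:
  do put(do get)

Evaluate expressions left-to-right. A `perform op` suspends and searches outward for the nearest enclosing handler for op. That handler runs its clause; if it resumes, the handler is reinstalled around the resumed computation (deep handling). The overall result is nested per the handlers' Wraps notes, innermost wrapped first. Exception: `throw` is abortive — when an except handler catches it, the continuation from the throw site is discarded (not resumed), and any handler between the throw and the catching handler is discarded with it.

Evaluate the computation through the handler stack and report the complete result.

Answer: ((0, ()), 0)

Step-by-step:
get @ H3 ⇒ 0
put(0) @ H3 ⇒ s:=0
H0 returns (0, ())
H1 returns (0, ())
H2 returns (0, ())
H3 returns ((0, ()), 0)
= ((0, ()), 0)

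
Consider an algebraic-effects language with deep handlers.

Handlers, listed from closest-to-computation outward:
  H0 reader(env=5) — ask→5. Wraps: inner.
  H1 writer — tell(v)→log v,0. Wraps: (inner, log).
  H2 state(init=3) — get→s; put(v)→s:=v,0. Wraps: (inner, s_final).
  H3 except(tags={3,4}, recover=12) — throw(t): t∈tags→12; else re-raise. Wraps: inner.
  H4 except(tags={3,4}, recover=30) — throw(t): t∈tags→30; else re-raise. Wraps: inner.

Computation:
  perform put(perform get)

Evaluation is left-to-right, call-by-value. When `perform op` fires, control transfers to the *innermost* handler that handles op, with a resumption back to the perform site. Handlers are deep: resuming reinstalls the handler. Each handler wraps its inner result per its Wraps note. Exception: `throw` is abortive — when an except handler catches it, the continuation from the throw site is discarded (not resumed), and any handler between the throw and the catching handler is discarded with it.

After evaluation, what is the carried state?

Answer: 3

Step-by-step:
get @ H2 ⇒ 3
put(3) @ H2 ⇒ s:=3
H0 returns 0
H1 returns (0, ())
H2 returns ((0, ()), 3)
H3 returns ((0, ()), 3)
H4 returns ((0, ()), 3)
= ((0, ()), 3)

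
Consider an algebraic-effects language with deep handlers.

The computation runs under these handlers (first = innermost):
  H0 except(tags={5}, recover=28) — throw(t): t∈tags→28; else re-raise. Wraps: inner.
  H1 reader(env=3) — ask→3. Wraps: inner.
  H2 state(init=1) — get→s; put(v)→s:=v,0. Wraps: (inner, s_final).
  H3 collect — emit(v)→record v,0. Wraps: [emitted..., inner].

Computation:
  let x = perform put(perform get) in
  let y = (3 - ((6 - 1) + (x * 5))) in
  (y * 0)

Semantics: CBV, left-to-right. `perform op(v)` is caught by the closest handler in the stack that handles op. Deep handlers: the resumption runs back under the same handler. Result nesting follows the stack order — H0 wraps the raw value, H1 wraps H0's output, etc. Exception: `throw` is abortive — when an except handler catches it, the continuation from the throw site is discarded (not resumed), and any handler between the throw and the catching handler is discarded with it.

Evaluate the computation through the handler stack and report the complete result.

Answer: [(0, 1)]

Evaluation trace:
get @ H2 ⇒ 1
put(1) @ H2 ⇒ s:=1
H0 returns 0
H1 returns 0
H2 returns (0, 1)
H3 returns [(0, 1)]
= [(0, 1)]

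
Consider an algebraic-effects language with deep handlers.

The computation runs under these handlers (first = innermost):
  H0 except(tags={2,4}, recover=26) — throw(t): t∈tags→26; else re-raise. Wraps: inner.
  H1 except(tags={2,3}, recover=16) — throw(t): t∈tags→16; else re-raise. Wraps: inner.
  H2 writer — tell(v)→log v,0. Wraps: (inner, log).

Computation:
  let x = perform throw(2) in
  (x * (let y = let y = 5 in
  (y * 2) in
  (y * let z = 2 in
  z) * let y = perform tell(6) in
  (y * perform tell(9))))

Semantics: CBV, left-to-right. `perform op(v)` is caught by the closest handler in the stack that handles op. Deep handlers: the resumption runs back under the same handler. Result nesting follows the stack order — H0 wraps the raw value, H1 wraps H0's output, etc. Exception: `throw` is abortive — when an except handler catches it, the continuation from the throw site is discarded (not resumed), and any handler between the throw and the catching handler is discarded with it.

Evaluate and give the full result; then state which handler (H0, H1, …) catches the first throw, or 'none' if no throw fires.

Evaluation trace:
throw(2) @ H0 caught ⇒ 26
H1 returns 26
H2 returns (26, ())
= (26, ())

Answer: (26, ()) ; first throw caught by: H0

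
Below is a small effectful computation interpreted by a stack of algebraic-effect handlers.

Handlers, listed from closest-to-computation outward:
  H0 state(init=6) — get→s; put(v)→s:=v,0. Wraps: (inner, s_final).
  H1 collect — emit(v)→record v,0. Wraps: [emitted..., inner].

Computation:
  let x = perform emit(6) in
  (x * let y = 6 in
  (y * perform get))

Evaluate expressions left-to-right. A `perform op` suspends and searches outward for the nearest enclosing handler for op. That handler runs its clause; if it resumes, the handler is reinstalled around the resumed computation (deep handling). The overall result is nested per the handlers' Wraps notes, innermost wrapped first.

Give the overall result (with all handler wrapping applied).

Step-by-step:
emit(6) @ H1 ⇒ out+=6
get @ H0 ⇒ 6
H0 returns (0, 6)
H1 returns [6, (0, 6)]
= [6, (0, 6)]

Answer: [6, (0, 6)]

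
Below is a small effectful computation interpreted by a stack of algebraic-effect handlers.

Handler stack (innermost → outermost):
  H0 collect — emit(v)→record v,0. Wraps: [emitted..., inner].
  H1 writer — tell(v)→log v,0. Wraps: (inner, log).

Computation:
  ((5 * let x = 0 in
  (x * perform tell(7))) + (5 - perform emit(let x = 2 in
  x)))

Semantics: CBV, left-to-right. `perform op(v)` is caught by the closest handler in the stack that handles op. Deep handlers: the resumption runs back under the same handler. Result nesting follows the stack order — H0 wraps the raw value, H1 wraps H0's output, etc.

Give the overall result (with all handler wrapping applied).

Answer: ([2, 5], (7))

Evaluation trace:
tell(7) @ H1 ⇒ log+=7
emit(2) @ H0 ⇒ out+=2
H0 returns [2, 5]
H1 returns ([2, 5], (7))
= ([2, 5], (7))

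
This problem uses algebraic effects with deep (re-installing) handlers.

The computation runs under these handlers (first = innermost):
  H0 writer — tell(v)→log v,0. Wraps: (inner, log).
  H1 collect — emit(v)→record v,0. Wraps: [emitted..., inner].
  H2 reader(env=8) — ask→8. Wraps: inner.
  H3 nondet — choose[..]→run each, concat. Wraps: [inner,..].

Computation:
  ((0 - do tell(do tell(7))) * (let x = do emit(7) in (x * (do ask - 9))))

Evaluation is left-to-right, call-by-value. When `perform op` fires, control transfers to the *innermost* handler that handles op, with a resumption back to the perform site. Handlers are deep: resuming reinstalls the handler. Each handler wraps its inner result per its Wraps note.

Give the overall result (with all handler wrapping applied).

Step-by-step:
tell(7) @ H0 ⇒ log+=7
tell(0) @ H0 ⇒ log+=0
emit(7) @ H1 ⇒ out+=7
ask @ H2 ⇒ 8
H0 returns (0, (7, 0))
H1 returns [7, (0, (7, 0))]
H2 returns [7, (0, (7, 0))]
H3 returns [[7, (0, (7, 0))]]
= [[7, (0, (7, 0))]]

Answer: [[7, (0, (7, 0))]]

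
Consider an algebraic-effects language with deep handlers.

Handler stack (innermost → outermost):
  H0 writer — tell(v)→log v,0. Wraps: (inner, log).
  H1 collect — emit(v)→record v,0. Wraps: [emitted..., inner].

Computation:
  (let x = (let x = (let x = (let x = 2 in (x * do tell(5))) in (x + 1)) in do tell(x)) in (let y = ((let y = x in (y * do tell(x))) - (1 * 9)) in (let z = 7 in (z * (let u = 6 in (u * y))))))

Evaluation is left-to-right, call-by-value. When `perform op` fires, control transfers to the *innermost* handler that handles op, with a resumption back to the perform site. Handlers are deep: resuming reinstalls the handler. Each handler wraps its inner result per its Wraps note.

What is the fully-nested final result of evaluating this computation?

Answer: [(-378, (5, 1, 0))]

Evaluation trace:
tell(5) @ H0 ⇒ log+=5
tell(1) @ H0 ⇒ log+=1
tell(0) @ H0 ⇒ log+=0
H0 returns (-378, (5, 1, 0))
H1 returns [(-378, (5, 1, 0))]
= [(-378, (5, 1, 0))]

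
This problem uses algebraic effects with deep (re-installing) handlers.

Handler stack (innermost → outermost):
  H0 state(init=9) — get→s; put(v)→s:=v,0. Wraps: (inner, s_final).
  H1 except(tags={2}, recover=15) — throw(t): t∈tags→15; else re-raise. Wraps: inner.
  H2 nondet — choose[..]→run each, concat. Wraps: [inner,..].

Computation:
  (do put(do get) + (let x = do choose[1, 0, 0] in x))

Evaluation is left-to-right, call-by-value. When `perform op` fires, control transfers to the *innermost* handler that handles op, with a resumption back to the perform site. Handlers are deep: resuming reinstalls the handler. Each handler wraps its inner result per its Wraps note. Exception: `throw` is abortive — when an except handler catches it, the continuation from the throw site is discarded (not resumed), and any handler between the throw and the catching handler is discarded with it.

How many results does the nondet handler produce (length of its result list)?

Working:
get @ H0 ⇒ 9
put(9) @ H0 ⇒ s:=9
choose[1, 0, 0] @ H2
  branch[0] choose=1:
    H0 returns (1, 9)
    H1 returns (1, 9)
    H2 returns [(1, 9)]
  branch[1] choose=0:
    H0 returns (0, 9)
    H1 returns (0, 9)
    H2 returns [(0, 9)]
  branch[2] choose=0:
    H0 returns (0, 9)
    H1 returns (0, 9)
    H2 returns [(0, 9)]
= [(1, 9), (0, 9), (0, 9)]

Answer: 3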